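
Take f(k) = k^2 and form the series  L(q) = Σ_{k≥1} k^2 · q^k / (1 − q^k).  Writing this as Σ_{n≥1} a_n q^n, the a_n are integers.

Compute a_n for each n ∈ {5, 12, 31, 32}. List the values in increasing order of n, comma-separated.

26, 210, 962, 1365

q^5  k|5↦f(k): 5:25 1:1  a_5=26
[q^12] f(1)=1,f(2)=4,f(3)=9,f(4)=16,f(6)=36,f(12)=144 ⇒ 210
q^31  k|31↦f(k): 31:961 1:1  a_31=962
q^32  k|32↦f(k): 1:1 2:4 4:16 8:64 16:256 32:1024  a_32=1365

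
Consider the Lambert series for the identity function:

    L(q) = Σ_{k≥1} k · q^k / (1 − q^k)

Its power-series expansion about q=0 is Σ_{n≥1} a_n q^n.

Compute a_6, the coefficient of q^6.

q^6  k|6↦f(k): 6:6 3:3 2:2 1:1  a_6=12

a_6 = 12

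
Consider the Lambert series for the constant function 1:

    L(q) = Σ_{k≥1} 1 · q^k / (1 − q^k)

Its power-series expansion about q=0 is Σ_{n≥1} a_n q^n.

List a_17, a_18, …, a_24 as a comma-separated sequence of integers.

q^17  k|17↦f(k): 1:1 17:1  a_17=2
q^18  k|18↦f(k): 18:1 9:1 6:1 3:1 2:1 1:1  a_18=6
q^19  k|19↦f(k): 19:1 1:1  a_19=2
d|20:{1,2,4,5,10,20}  Σf=1+1+1+1+1+1=6
n=21: 21·1 7·3 3·7 1·21  f→[1+1+1+1]=4
n=22: 22·1 11·2 2·11 1·22  f→[1+1+1+1]=4
n=23: 23·1 1·23  f→[1+1]=2
q^24  k|24↦f(k): 24:1 12:1 8:1 6:1 4:1 3:1 2:1 1:1  a_24=8

2, 6, 2, 6, 4, 4, 2, 8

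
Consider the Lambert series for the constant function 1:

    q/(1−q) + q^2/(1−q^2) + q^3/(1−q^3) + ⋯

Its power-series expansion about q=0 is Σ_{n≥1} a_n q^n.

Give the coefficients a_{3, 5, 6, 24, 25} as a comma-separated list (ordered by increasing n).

2, 2, 4, 8, 3

q^3  k|3↦f(k): 1:1 3:1  a_3=2
n=5: 5·1 1·5  f→[1+1]=2
[q^6] f(6)=1,f(3)=1,f(2)=1,f(1)=1 ⇒ 4
q^24  k|24↦f(k): 1:1 2:1 3:1 4:1 6:1 8:1 12:1 24:1  a_24=8
[q^25] f(25)=1,f(5)=1,f(1)=1 ⇒ 3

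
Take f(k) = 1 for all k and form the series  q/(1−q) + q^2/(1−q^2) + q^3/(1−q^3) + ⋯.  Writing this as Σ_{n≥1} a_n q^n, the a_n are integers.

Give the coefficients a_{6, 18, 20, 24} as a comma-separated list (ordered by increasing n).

4, 6, 6, 8

d|6:{1,2,3,6}  Σf=1+1+1+1=4
d|18:{1,2,3,6,9,18}  Σf=1+1+1+1+1+1=6
n=20: 20·1 10·2 5·4 4·5 2·10 1·20  f→[1+1+1+1+1+1]=6
[q^24] f(24)=1,f(12)=1,f(8)=1,f(6)=1,f(4)=1,f(3)=1,f(2)=1,f(1)=1 ⇒ 8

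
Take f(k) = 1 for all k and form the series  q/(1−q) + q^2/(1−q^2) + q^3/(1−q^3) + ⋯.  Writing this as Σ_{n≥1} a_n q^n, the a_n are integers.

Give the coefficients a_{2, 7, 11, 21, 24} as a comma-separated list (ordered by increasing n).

n=2: 1·2 2·1  f→[1+1]=2
q^7  k|7↦f(k): 7:1 1:1  a_7=2
d|11:{1,11}  Σf=1+1=2
d|21:{21,7,3,1}  Σf=1+1+1+1=4
[q^24] f(1)=1,f(2)=1,f(3)=1,f(4)=1,f(6)=1,f(8)=1,f(12)=1,f(24)=1 ⇒ 8

2, 2, 2, 4, 8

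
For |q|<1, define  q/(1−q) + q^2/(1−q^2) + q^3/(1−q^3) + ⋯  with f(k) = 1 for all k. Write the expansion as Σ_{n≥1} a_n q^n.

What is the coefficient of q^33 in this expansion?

q^33  k|33↦f(k): 33:1 11:1 3:1 1:1  a_33=4

a_33 = 4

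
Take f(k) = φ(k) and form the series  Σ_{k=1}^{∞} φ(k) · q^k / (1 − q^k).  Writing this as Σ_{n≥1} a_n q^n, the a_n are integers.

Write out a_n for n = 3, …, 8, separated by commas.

q^3  k|3↦φ(k): 3:2 1:1  a_3=3
[q^4] φ(4)=2,φ(2)=1,φ(1)=1 ⇒ 4
[q^5] φ(5)=4,φ(1)=1 ⇒ 5
[q^6] φ(6)=2,φ(3)=2,φ(2)=1,φ(1)=1 ⇒ 6
n=7: 7·1 1·7  φ→[6+1]=7
[q^8] φ(8)=4,φ(4)=2,φ(2)=1,φ(1)=1 ⇒ 8

3, 4, 5, 6, 7, 8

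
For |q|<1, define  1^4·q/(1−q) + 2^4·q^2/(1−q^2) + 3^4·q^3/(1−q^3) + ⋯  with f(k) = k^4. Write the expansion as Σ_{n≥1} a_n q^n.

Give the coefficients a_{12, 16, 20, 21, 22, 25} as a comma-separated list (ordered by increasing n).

q^12  k|12↦f(k): 1:1 2:16 3:81 4:256 6:1296 12:20736  a_12=22386
[q^16] f(1)=1,f(2)=16,f(4)=256,f(8)=4096,f(16)=65536 ⇒ 69905
q^20  k|20↦f(k): 1:1 2:16 4:256 5:625 10:10000 20:160000  a_20=170898
n=21: 21·1 7·3 3·7 1·21  f→[194481+2401+81+1]=196964
n=22: 22·1 11·2 2·11 1·22  f→[234256+14641+16+1]=248914
[q^25] f(25)=390625,f(5)=625,f(1)=1 ⇒ 391251

22386, 69905, 170898, 196964, 248914, 391251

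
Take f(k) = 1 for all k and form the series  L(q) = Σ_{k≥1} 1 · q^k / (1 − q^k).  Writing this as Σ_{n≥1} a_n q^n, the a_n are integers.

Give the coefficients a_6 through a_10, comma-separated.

4, 2, 4, 3, 4

[q^6] f(6)=1,f(3)=1,f(2)=1,f(1)=1 ⇒ 4
q^7  k|7↦f(k): 1:1 7:1  a_7=2
n=8: 8·1 4·2 2·4 1·8  f→[1+1+1+1]=4
[q^9] f(1)=1,f(3)=1,f(9)=1 ⇒ 3
n=10: 1·10 2·5 5·2 10·1  f→[1+1+1+1]=4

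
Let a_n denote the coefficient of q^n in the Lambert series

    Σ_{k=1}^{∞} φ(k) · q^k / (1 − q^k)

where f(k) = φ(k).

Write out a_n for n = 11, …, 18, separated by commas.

n=11: 1·11 11·1  φ→[1+10]=11
[q^12] φ(1)=1,φ(2)=1,φ(3)=2,φ(4)=2,φ(6)=2,φ(12)=4 ⇒ 12
q^13  k|13↦φ(k): 13:12 1:1  a_13=13
d|14:{14,7,2,1}  Σφ=6+6+1+1=14
d|15:{15,5,3,1}  Σφ=8+4+2+1=15
n=16: 16·1 8·2 4·4 2·8 1·16  φ→[8+4+2+1+1]=16
d|17:{1,17}  Σφ=1+16=17
d|18:{1,2,3,6,9,18}  Σφ=1+1+2+2+6+6=18

11, 12, 13, 14, 15, 16, 17, 18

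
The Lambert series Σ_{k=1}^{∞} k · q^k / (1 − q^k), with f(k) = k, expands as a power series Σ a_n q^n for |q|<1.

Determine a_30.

a_30 = 72

d|30:{1,2,3,5,6,10,15,30}  Σf=1+2+3+5+6+10+15+30=72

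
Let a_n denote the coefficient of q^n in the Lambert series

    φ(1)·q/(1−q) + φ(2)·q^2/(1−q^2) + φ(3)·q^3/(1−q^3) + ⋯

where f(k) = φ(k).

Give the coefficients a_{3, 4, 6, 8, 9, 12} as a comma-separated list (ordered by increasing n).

[q^3] φ(1)=1,φ(3)=2 ⇒ 3
q^4  k|4↦φ(k): 4:2 2:1 1:1  a_4=4
q^6  k|6↦φ(k): 1:1 2:1 3:2 6:2  a_6=6
d|8:{8,4,2,1}  Σφ=4+2+1+1=8
[q^9] φ(9)=6,φ(3)=2,φ(1)=1 ⇒ 9
n=12: 12·1 6·2 4·3 3·4 2·6 1·12  φ→[4+2+2+2+1+1]=12

3, 4, 6, 8, 9, 12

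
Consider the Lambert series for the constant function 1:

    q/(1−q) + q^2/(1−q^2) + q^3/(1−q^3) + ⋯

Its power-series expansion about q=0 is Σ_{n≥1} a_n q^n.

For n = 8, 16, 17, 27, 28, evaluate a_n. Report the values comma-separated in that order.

n=8: 8·1 4·2 2·4 1·8  f→[1+1+1+1]=4
q^16  k|16↦f(k): 1:1 2:1 4:1 8:1 16:1  a_16=5
d|17:{17,1}  Σf=1+1=2
[q^27] f(1)=1,f(3)=1,f(9)=1,f(27)=1 ⇒ 4
d|28:{28,14,7,4,2,1}  Σf=1+1+1+1+1+1=6

4, 5, 2, 4, 6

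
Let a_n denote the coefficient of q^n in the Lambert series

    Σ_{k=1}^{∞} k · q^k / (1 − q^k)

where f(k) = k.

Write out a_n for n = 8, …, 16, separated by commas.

15, 13, 18, 12, 28, 14, 24, 24, 31

d|8:{8,4,2,1}  Σf=8+4+2+1=15
n=9: 9·1 3·3 1·9  f→[9+3+1]=13
d|10:{10,5,2,1}  Σf=10+5+2+1=18
n=11: 1·11 11·1  f→[1+11]=12
q^12  k|12↦f(k): 12:12 6:6 4:4 3:3 2:2 1:1  a_12=28
[q^13] f(13)=13,f(1)=1 ⇒ 14
[q^14] f(1)=1,f(2)=2,f(7)=7,f(14)=14 ⇒ 24
d|15:{1,3,5,15}  Σf=1+3+5+15=24
q^16  k|16↦f(k): 1:1 2:2 4:4 8:8 16:16  a_16=31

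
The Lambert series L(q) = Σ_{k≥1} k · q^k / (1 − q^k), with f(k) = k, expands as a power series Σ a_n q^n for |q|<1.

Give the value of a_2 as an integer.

n=2: 2·1 1·2  f→[2+1]=3

a_2 = 3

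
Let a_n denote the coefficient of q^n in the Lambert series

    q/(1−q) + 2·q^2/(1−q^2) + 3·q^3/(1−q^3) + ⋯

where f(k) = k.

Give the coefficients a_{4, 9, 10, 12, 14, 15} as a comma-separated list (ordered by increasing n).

7, 13, 18, 28, 24, 24

d|4:{1,2,4}  Σf=1+2+4=7
[q^9] f(1)=1,f(3)=3,f(9)=9 ⇒ 13
d|10:{1,2,5,10}  Σf=1+2+5+10=18
n=12: 12·1 6·2 4·3 3·4 2·6 1·12  f→[12+6+4+3+2+1]=28
d|14:{1,2,7,14}  Σf=1+2+7+14=24
n=15: 15·1 5·3 3·5 1·15  f→[15+5+3+1]=24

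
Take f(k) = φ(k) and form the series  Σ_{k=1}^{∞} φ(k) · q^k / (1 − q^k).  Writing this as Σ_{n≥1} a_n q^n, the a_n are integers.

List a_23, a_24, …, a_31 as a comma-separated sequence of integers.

q^23  k|23↦φ(k): 1:1 23:22  a_23=23
n=24: 1·24 2·12 3·8 4·6 6·4 8·3 12·2 24·1  φ→[1+1+2+2+2+4+4+8]=24
q^25  k|25↦φ(k): 25:20 5:4 1:1  a_25=25
[q^26] φ(26)=12,φ(13)=12,φ(2)=1,φ(1)=1 ⇒ 26
q^27  k|27↦φ(k): 27:18 9:6 3:2 1:1  a_27=27
d|28:{1,2,4,7,14,28}  Σφ=1+1+2+6+6+12=28
q^29  k|29↦φ(k): 29:28 1:1  a_29=29
q^30  k|30↦φ(k): 1:1 2:1 3:2 5:4 6:2 10:4 15:8 30:8  a_30=30
d|31:{1,31}  Σφ=1+30=31

23, 24, 25, 26, 27, 28, 29, 30, 31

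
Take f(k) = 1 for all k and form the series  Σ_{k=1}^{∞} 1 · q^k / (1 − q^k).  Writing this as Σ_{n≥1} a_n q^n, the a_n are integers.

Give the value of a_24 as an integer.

a_24 = 8

n=24: 1·24 2·12 3·8 4·6 6·4 8·3 12·2 24·1  f→[1+1+1+1+1+1+1+1]=8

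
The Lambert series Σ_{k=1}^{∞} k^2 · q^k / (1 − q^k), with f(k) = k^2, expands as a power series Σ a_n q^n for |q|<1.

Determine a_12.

q^12  k|12↦f(k): 12:144 6:36 4:16 3:9 2:4 1:1  a_12=210

a_12 = 210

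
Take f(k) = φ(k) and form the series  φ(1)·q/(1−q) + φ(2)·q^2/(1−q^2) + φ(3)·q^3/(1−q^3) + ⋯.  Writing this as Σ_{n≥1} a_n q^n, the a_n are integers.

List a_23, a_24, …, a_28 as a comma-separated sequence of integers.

[q^23] φ(1)=1,φ(23)=22 ⇒ 23
n=24: 1·24 2·12 3·8 4·6 6·4 8·3 12·2 24·1  φ→[1+1+2+2+2+4+4+8]=24
q^25  k|25↦φ(k): 1:1 5:4 25:20  a_25=25
n=26: 26·1 13·2 2·13 1·26  φ→[12+12+1+1]=26
d|27:{1,3,9,27}  Σφ=1+2+6+18=27
d|28:{28,14,7,4,2,1}  Σφ=12+6+6+2+1+1=28

23, 24, 25, 26, 27, 28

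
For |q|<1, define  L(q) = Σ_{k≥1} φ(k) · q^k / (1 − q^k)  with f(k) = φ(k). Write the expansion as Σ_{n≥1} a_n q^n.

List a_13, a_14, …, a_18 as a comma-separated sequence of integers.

n=13: 13·1 1·13  φ→[12+1]=13
d|14:{1,2,7,14}  Σφ=1+1+6+6=14
n=15: 15·1 5·3 3·5 1·15  φ→[8+4+2+1]=15
d|16:{16,8,4,2,1}  Σφ=8+4+2+1+1=16
n=17: 17·1 1·17  φ→[16+1]=17
[q^18] φ(1)=1,φ(2)=1,φ(3)=2,φ(6)=2,φ(9)=6,φ(18)=6 ⇒ 18

13, 14, 15, 16, 17, 18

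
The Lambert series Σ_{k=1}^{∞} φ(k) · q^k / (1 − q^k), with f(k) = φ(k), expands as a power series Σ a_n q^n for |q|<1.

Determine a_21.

q^21  k|21↦φ(k): 1:1 3:2 7:6 21:12  a_21=21

a_21 = 21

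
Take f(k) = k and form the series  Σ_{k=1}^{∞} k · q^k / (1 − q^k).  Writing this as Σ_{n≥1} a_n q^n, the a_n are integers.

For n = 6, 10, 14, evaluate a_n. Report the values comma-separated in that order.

12, 18, 24

[q^6] f(6)=6,f(3)=3,f(2)=2,f(1)=1 ⇒ 12
[q^10] f(1)=1,f(2)=2,f(5)=5,f(10)=10 ⇒ 18
n=14: 1·14 2·7 7·2 14·1  f→[1+2+7+14]=24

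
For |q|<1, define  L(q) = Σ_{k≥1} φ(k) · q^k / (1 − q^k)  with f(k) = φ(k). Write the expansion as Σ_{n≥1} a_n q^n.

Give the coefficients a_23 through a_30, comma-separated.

q^23  k|23↦φ(k): 23:22 1:1  a_23=23
[q^24] φ(1)=1,φ(2)=1,φ(3)=2,φ(4)=2,φ(6)=2,φ(8)=4,φ(12)=4,φ(24)=8 ⇒ 24
d|25:{25,5,1}  Σφ=20+4+1=25
n=26: 1·26 2·13 13·2 26·1  φ→[1+1+12+12]=26
d|27:{1,3,9,27}  Σφ=1+2+6+18=27
[q^28] φ(1)=1,φ(2)=1,φ(4)=2,φ(7)=6,φ(14)=6,φ(28)=12 ⇒ 28
d|29:{29,1}  Σφ=28+1=29
q^30  k|30↦φ(k): 1:1 2:1 3:2 5:4 6:2 10:4 15:8 30:8  a_30=30

23, 24, 25, 26, 27, 28, 29, 30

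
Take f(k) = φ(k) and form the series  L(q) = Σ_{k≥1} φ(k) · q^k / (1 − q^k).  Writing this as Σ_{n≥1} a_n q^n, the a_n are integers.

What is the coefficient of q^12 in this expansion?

q^12  k|12↦φ(k): 12:4 6:2 4:2 3:2 2:1 1:1  a_12=12

a_12 = 12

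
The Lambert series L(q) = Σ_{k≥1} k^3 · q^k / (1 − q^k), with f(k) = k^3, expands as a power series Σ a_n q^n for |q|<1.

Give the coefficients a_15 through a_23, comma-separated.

q^15  k|15↦f(k): 15:3375 5:125 3:27 1:1  a_15=3528
d|16:{16,8,4,2,1}  Σf=4096+512+64+8+1=4681
q^17  k|17↦f(k): 17:4913 1:1  a_17=4914
[q^18] f(1)=1,f(2)=8,f(3)=27,f(6)=216,f(9)=729,f(18)=5832 ⇒ 6813
n=19: 1·19 19·1  f→[1+6859]=6860
n=20: 1·20 2·10 4·5 5·4 10·2 20·1  f→[1+8+64+125+1000+8000]=9198
n=21: 1·21 3·7 7·3 21·1  f→[1+27+343+9261]=9632
n=22: 22·1 11·2 2·11 1·22  f→[10648+1331+8+1]=11988
n=23: 1·23 23·1  f→[1+12167]=12168

3528, 4681, 4914, 6813, 6860, 9198, 9632, 11988, 12168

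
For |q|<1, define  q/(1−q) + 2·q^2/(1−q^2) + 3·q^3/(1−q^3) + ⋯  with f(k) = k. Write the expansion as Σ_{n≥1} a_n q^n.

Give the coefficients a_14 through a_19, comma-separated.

[q^14] f(1)=1,f(2)=2,f(7)=7,f(14)=14 ⇒ 24
n=15: 1·15 3·5 5·3 15·1  f→[1+3+5+15]=24
n=16: 16·1 8·2 4·4 2·8 1·16  f→[16+8+4+2+1]=31
[q^17] f(1)=1,f(17)=17 ⇒ 18
[q^18] f(1)=1,f(2)=2,f(3)=3,f(6)=6,f(9)=9,f(18)=18 ⇒ 39
q^19  k|19↦f(k): 19:19 1:1  a_19=20

24, 24, 31, 18, 39, 20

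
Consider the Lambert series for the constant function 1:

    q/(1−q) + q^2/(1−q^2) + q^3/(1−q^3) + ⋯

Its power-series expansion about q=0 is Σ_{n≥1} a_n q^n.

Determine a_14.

n=14: 14·1 7·2 2·7 1·14  f→[1+1+1+1]=4

a_14 = 4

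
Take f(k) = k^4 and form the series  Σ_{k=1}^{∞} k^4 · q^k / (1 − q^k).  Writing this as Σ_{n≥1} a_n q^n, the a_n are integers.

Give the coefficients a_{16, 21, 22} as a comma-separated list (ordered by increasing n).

69905, 196964, 248914

[q^16] f(1)=1,f(2)=16,f(4)=256,f(8)=4096,f(16)=65536 ⇒ 69905
d|21:{1,3,7,21}  Σf=1+81+2401+194481=196964
[q^22] f(1)=1,f(2)=16,f(11)=14641,f(22)=234256 ⇒ 248914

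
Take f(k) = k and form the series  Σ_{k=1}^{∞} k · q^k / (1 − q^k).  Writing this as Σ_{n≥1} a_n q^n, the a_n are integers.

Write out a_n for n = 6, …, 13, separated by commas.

n=6: 6·1 3·2 2·3 1·6  f→[6+3+2+1]=12
d|7:{1,7}  Σf=1+7=8
[q^8] f(1)=1,f(2)=2,f(4)=4,f(8)=8 ⇒ 15
q^9  k|9↦f(k): 1:1 3:3 9:9  a_9=13
[q^10] f(10)=10,f(5)=5,f(2)=2,f(1)=1 ⇒ 18
q^11  k|11↦f(k): 11:11 1:1  a_11=12
d|12:{1,2,3,4,6,12}  Σf=1+2+3+4+6+12=28
q^13  k|13↦f(k): 1:1 13:13  a_13=14

12, 8, 15, 13, 18, 12, 28, 14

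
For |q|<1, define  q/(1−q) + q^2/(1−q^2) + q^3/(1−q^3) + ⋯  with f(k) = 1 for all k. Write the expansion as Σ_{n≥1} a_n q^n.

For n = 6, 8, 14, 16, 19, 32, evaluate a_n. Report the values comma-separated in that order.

4, 4, 4, 5, 2, 6

[q^6] f(6)=1,f(3)=1,f(2)=1,f(1)=1 ⇒ 4
d|8:{1,2,4,8}  Σf=1+1+1+1=4
[q^14] f(1)=1,f(2)=1,f(7)=1,f(14)=1 ⇒ 4
q^16  k|16↦f(k): 1:1 2:1 4:1 8:1 16:1  a_16=5
n=19: 1·19 19·1  f→[1+1]=2
n=32: 1·32 2·16 4·8 8·4 16·2 32·1  f→[1+1+1+1+1+1]=6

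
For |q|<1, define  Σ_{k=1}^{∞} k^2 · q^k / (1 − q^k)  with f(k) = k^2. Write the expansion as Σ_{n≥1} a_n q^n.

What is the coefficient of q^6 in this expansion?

a_6 = 50

q^6  k|6↦f(k): 1:1 2:4 3:9 6:36  a_6=50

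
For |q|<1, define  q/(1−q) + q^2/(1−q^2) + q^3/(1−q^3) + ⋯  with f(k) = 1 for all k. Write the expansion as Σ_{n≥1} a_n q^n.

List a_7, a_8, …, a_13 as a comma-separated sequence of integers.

2, 4, 3, 4, 2, 6, 2

d|7:{7,1}  Σf=1+1=2
d|8:{8,4,2,1}  Σf=1+1+1+1=4
q^9  k|9↦f(k): 1:1 3:1 9:1  a_9=3
d|10:{10,5,2,1}  Σf=1+1+1+1=4
d|11:{1,11}  Σf=1+1=2
d|12:{1,2,3,4,6,12}  Σf=1+1+1+1+1+1=6
[q^13] f(1)=1,f(13)=1 ⇒ 2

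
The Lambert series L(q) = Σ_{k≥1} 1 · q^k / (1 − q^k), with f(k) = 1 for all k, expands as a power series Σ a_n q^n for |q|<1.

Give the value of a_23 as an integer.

[q^23] f(23)=1,f(1)=1 ⇒ 2

a_23 = 2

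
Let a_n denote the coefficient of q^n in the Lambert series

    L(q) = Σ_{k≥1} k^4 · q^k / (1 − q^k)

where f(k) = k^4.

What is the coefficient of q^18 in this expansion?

a_18 = 112931

[q^18] f(18)=104976,f(9)=6561,f(6)=1296,f(3)=81,f(2)=16,f(1)=1 ⇒ 112931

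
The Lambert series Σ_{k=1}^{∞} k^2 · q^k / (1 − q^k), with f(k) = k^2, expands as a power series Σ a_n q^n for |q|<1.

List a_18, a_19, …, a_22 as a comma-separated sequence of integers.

455, 362, 546, 500, 610

n=18: 1·18 2·9 3·6 6·3 9·2 18·1  f→[1+4+9+36+81+324]=455
d|19:{19,1}  Σf=361+1=362
[q^20] f(1)=1,f(2)=4,f(4)=16,f(5)=25,f(10)=100,f(20)=400 ⇒ 546
[q^21] f(1)=1,f(3)=9,f(7)=49,f(21)=441 ⇒ 500
[q^22] f(22)=484,f(11)=121,f(2)=4,f(1)=1 ⇒ 610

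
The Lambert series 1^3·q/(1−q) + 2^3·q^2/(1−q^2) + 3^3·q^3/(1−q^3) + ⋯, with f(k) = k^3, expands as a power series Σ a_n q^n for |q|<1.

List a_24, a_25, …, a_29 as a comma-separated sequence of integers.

16380, 15751, 19782, 20440, 25112, 24390

n=24: 24·1 12·2 8·3 6·4 4·6 3·8 2·12 1·24  f→[13824+1728+512+216+64+27+8+1]=16380
d|25:{1,5,25}  Σf=1+125+15625=15751
[q^26] f(26)=17576,f(13)=2197,f(2)=8,f(1)=1 ⇒ 19782
n=27: 27·1 9·3 3·9 1·27  f→[19683+729+27+1]=20440
n=28: 1·28 2·14 4·7 7·4 14·2 28·1  f→[1+8+64+343+2744+21952]=25112
d|29:{29,1}  Σf=24389+1=24390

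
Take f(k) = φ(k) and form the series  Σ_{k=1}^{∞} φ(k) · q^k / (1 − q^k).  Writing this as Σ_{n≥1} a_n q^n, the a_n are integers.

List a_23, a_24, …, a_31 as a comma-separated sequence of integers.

d|23:{23,1}  Σφ=22+1=23
[q^24] φ(1)=1,φ(2)=1,φ(3)=2,φ(4)=2,φ(6)=2,φ(8)=4,φ(12)=4,φ(24)=8 ⇒ 24
[q^25] φ(25)=20,φ(5)=4,φ(1)=1 ⇒ 25
q^26  k|26↦φ(k): 26:12 13:12 2:1 1:1  a_26=26
[q^27] φ(27)=18,φ(9)=6,φ(3)=2,φ(1)=1 ⇒ 27
n=28: 1·28 2·14 4·7 7·4 14·2 28·1  φ→[1+1+2+6+6+12]=28
d|29:{1,29}  Σφ=1+28=29
d|30:{30,15,10,6,5,3,2,1}  Σφ=8+8+4+2+4+2+1+1=30
d|31:{31,1}  Σφ=30+1=31

23, 24, 25, 26, 27, 28, 29, 30, 31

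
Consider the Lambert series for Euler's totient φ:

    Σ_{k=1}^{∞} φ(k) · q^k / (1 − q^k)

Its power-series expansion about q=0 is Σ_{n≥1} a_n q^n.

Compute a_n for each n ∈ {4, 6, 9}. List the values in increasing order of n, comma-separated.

d|4:{1,2,4}  Σφ=1+1+2=4
d|6:{6,3,2,1}  Σφ=2+2+1+1=6
n=9: 1·9 3·3 9·1  φ→[1+2+6]=9

4, 6, 9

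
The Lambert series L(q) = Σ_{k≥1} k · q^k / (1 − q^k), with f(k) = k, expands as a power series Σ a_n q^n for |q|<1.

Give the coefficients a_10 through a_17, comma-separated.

18, 12, 28, 14, 24, 24, 31, 18

d|10:{1,2,5,10}  Σf=1+2+5+10=18
d|11:{11,1}  Σf=11+1=12
q^12  k|12↦f(k): 12:12 6:6 4:4 3:3 2:2 1:1  a_12=28
d|13:{13,1}  Σf=13+1=14
[q^14] f(14)=14,f(7)=7,f(2)=2,f(1)=1 ⇒ 24
n=15: 15·1 5·3 3·5 1·15  f→[15+5+3+1]=24
d|16:{1,2,4,8,16}  Σf=1+2+4+8+16=31
n=17: 17·1 1·17  f→[17+1]=18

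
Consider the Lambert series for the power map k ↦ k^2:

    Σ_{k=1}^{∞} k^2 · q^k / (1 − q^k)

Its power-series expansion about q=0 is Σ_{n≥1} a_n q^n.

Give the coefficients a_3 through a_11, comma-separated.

d|3:{1,3}  Σf=1+9=10
d|4:{4,2,1}  Σf=16+4+1=21
q^5  k|5↦f(k): 5:25 1:1  a_5=26
[q^6] f(6)=36,f(3)=9,f(2)=4,f(1)=1 ⇒ 50
d|7:{7,1}  Σf=49+1=50
[q^8] f(8)=64,f(4)=16,f(2)=4,f(1)=1 ⇒ 85
[q^9] f(9)=81,f(3)=9,f(1)=1 ⇒ 91
[q^10] f(10)=100,f(5)=25,f(2)=4,f(1)=1 ⇒ 130
n=11: 11·1 1·11  f→[121+1]=122

10, 21, 26, 50, 50, 85, 91, 130, 122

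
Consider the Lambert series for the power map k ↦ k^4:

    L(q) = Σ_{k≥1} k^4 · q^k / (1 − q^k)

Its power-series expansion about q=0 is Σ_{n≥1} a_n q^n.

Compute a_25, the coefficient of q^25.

n=25: 1·25 5·5 25·1  f→[1+625+390625]=391251

a_25 = 391251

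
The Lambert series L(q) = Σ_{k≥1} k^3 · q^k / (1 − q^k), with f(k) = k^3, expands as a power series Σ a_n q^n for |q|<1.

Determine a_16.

d|16:{16,8,4,2,1}  Σf=4096+512+64+8+1=4681

a_16 = 4681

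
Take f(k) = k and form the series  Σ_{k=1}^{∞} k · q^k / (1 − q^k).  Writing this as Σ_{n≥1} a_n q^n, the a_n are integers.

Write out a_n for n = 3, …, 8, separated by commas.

4, 7, 6, 12, 8, 15

q^3  k|3↦f(k): 3:3 1:1  a_3=4
[q^4] f(4)=4,f(2)=2,f(1)=1 ⇒ 7
q^5  k|5↦f(k): 5:5 1:1  a_5=6
d|6:{6,3,2,1}  Σf=6+3+2+1=12
[q^7] f(7)=7,f(1)=1 ⇒ 8
q^8  k|8↦f(k): 1:1 2:2 4:4 8:8  a_8=15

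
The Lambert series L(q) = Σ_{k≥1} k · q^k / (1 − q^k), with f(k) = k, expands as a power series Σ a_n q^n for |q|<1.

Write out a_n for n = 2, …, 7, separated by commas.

3, 4, 7, 6, 12, 8

q^2  k|2↦f(k): 1:1 2:2  a_2=3
d|3:{3,1}  Σf=3+1=4
n=4: 4·1 2·2 1·4  f→[4+2+1]=7
[q^5] f(1)=1,f(5)=5 ⇒ 6
n=6: 6·1 3·2 2·3 1·6  f→[6+3+2+1]=12
d|7:{1,7}  Σf=1+7=8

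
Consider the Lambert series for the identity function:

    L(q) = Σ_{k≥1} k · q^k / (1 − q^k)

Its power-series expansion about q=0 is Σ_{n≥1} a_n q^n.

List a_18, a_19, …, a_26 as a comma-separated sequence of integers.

39, 20, 42, 32, 36, 24, 60, 31, 42

[q^18] f(18)=18,f(9)=9,f(6)=6,f(3)=3,f(2)=2,f(1)=1 ⇒ 39
d|19:{1,19}  Σf=1+19=20
q^20  k|20↦f(k): 1:1 2:2 4:4 5:5 10:10 20:20  a_20=42
n=21: 21·1 7·3 3·7 1·21  f→[21+7+3+1]=32
[q^22] f(1)=1,f(2)=2,f(11)=11,f(22)=22 ⇒ 36
q^23  k|23↦f(k): 23:23 1:1  a_23=24
q^24  k|24↦f(k): 1:1 2:2 3:3 4:4 6:6 8:8 12:12 24:24  a_24=60
n=25: 1·25 5·5 25·1  f→[1+5+25]=31
[q^26] f(26)=26,f(13)=13,f(2)=2,f(1)=1 ⇒ 42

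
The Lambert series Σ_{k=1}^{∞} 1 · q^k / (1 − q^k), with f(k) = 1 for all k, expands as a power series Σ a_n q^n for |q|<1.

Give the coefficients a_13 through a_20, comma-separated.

2, 4, 4, 5, 2, 6, 2, 6

q^13  k|13↦f(k): 1:1 13:1  a_13=2
n=14: 14·1 7·2 2·7 1·14  f→[1+1+1+1]=4
d|15:{15,5,3,1}  Σf=1+1+1+1=4
[q^16] f(1)=1,f(2)=1,f(4)=1,f(8)=1,f(16)=1 ⇒ 5
[q^17] f(17)=1,f(1)=1 ⇒ 2
q^18  k|18↦f(k): 18:1 9:1 6:1 3:1 2:1 1:1  a_18=6
d|19:{1,19}  Σf=1+1=2
q^20  k|20↦f(k): 1:1 2:1 4:1 5:1 10:1 20:1  a_20=6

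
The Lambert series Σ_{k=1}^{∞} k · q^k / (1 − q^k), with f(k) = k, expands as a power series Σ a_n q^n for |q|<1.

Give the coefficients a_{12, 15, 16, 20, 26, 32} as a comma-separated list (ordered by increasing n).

28, 24, 31, 42, 42, 63

n=12: 1·12 2·6 3·4 4·3 6·2 12·1  f→[1+2+3+4+6+12]=28
d|15:{1,3,5,15}  Σf=1+3+5+15=24
[q^16] f(16)=16,f(8)=8,f(4)=4,f(2)=2,f(1)=1 ⇒ 31
q^20  k|20↦f(k): 1:1 2:2 4:4 5:5 10:10 20:20  a_20=42
d|26:{1,2,13,26}  Σf=1+2+13+26=42
n=32: 32·1 16·2 8·4 4·8 2·16 1·32  f→[32+16+8+4+2+1]=63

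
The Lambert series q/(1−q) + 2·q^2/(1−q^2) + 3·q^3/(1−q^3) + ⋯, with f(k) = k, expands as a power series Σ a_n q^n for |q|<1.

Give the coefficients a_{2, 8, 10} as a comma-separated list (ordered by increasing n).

q^2  k|2↦f(k): 2:2 1:1  a_2=3
q^8  k|8↦f(k): 1:1 2:2 4:4 8:8  a_8=15
q^10  k|10↦f(k): 10:10 5:5 2:2 1:1  a_10=18

3, 15, 18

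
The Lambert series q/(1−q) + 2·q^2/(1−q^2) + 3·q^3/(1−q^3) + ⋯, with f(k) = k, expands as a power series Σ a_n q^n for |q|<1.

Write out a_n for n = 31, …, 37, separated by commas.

n=31: 1·31 31·1  f→[1+31]=32
q^32  k|32↦f(k): 1:1 2:2 4:4 8:8 16:16 32:32  a_32=63
[q^33] f(1)=1,f(3)=3,f(11)=11,f(33)=33 ⇒ 48
q^34  k|34↦f(k): 1:1 2:2 17:17 34:34  a_34=54
d|35:{1,5,7,35}  Σf=1+5+7+35=48
n=36: 1·36 2·18 3·12 4·9 6·6 9·4 12·3 18·2 36·1  f→[1+2+3+4+6+9+12+18+36]=91
q^37  k|37↦f(k): 37:37 1:1  a_37=38

32, 63, 48, 54, 48, 91, 38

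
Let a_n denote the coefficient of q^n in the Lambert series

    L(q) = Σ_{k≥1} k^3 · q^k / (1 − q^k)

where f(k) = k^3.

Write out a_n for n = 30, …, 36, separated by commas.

d|30:{1,2,3,5,6,10,15,30}  Σf=1+8+27+125+216+1000+3375+27000=31752
d|31:{31,1}  Σf=29791+1=29792
q^32  k|32↦f(k): 32:32768 16:4096 8:512 4:64 2:8 1:1  a_32=37449
n=33: 33·1 11·3 3·11 1·33  f→[35937+1331+27+1]=37296
q^34  k|34↦f(k): 34:39304 17:4913 2:8 1:1  a_34=44226
n=35: 1·35 5·7 7·5 35·1  f→[1+125+343+42875]=43344
n=36: 36·1 18·2 12·3 9·4 6·6 4·9 3·12 2·18 1·36  f→[46656+5832+1728+729+216+64+27+8+1]=55261

31752, 29792, 37449, 37296, 44226, 43344, 55261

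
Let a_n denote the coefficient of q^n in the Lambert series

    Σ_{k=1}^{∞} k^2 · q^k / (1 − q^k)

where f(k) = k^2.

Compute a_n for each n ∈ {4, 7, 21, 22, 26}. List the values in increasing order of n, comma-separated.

21, 50, 500, 610, 850

d|4:{4,2,1}  Σf=16+4+1=21
d|7:{1,7}  Σf=1+49=50
[q^21] f(21)=441,f(7)=49,f(3)=9,f(1)=1 ⇒ 500
[q^22] f(22)=484,f(11)=121,f(2)=4,f(1)=1 ⇒ 610
[q^26] f(1)=1,f(2)=4,f(13)=169,f(26)=676 ⇒ 850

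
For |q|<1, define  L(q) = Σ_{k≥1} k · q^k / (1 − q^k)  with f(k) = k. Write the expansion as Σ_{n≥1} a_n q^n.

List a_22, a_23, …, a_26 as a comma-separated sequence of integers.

36, 24, 60, 31, 42

[q^22] f(22)=22,f(11)=11,f(2)=2,f(1)=1 ⇒ 36
[q^23] f(1)=1,f(23)=23 ⇒ 24
d|24:{1,2,3,4,6,8,12,24}  Σf=1+2+3+4+6+8+12+24=60
n=25: 25·1 5·5 1·25  f→[25+5+1]=31
q^26  k|26↦f(k): 1:1 2:2 13:13 26:26  a_26=42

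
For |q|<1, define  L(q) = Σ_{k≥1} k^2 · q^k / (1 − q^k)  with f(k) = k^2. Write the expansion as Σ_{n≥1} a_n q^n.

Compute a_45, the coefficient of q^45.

[q^45] f(45)=2025,f(15)=225,f(9)=81,f(5)=25,f(3)=9,f(1)=1 ⇒ 2366

a_45 = 2366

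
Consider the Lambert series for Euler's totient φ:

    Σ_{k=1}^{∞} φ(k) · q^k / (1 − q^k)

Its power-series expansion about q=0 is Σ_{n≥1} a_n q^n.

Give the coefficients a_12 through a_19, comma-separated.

d|12:{1,2,3,4,6,12}  Σφ=1+1+2+2+2+4=12
q^13  k|13↦φ(k): 1:1 13:12  a_13=13
[q^14] φ(1)=1,φ(2)=1,φ(7)=6,φ(14)=6 ⇒ 14
q^15  k|15↦φ(k): 15:8 5:4 3:2 1:1  a_15=15
d|16:{16,8,4,2,1}  Σφ=8+4+2+1+1=16
d|17:{1,17}  Σφ=1+16=17
[q^18] φ(1)=1,φ(2)=1,φ(3)=2,φ(6)=2,φ(9)=6,φ(18)=6 ⇒ 18
d|19:{1,19}  Σφ=1+18=19

12, 13, 14, 15, 16, 17, 18, 19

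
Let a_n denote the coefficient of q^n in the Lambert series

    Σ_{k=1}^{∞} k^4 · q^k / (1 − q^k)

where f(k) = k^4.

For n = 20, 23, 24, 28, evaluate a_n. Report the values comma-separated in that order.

170898, 279842, 358258, 655746

d|20:{1,2,4,5,10,20}  Σf=1+16+256+625+10000+160000=170898
q^23  k|23↦f(k): 23:279841 1:1  a_23=279842
n=24: 24·1 12·2 8·3 6·4 4·6 3·8 2·12 1·24  f→[331776+20736+4096+1296+256+81+16+1]=358258
[q^28] f(1)=1,f(2)=16,f(4)=256,f(7)=2401,f(14)=38416,f(28)=614656 ⇒ 655746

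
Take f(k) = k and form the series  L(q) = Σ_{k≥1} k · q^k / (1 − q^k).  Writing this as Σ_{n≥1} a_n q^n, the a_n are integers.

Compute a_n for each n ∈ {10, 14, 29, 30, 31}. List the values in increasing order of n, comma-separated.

[q^10] f(10)=10,f(5)=5,f(2)=2,f(1)=1 ⇒ 18
q^14  k|14↦f(k): 1:1 2:2 7:7 14:14  a_14=24
d|29:{1,29}  Σf=1+29=30
q^30  k|30↦f(k): 30:30 15:15 10:10 6:6 5:5 3:3 2:2 1:1  a_30=72
n=31: 31·1 1·31  f→[31+1]=32

18, 24, 30, 72, 32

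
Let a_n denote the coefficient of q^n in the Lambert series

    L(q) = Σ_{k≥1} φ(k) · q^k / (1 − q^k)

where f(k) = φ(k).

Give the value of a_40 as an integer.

[q^40] φ(1)=1,φ(2)=1,φ(4)=2,φ(5)=4,φ(8)=4,φ(10)=4,φ(20)=8,φ(40)=16 ⇒ 40

a_40 = 40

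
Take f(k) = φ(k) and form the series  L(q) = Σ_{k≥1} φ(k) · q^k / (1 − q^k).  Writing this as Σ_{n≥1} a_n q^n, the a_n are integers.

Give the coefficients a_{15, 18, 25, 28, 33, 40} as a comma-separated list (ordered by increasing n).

n=15: 1·15 3·5 5·3 15·1  φ→[1+2+4+8]=15
[q^18] φ(1)=1,φ(2)=1,φ(3)=2,φ(6)=2,φ(9)=6,φ(18)=6 ⇒ 18
d|25:{25,5,1}  Σφ=20+4+1=25
d|28:{1,2,4,7,14,28}  Σφ=1+1+2+6+6+12=28
n=33: 33·1 11·3 3·11 1·33  φ→[20+10+2+1]=33
n=40: 1·40 2·20 4·10 5·8 8·5 10·4 20·2 40·1  φ→[1+1+2+4+4+4+8+16]=40

15, 18, 25, 28, 33, 40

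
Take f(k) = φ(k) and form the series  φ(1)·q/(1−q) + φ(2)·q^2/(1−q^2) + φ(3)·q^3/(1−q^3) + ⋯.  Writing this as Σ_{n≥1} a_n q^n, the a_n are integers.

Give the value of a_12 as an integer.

d|12:{12,6,4,3,2,1}  Σφ=4+2+2+2+1+1=12

a_12 = 12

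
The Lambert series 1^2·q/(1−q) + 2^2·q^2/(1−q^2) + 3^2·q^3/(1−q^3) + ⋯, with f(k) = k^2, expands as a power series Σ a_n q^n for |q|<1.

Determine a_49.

d|49:{49,7,1}  Σf=2401+49+1=2451

a_49 = 2451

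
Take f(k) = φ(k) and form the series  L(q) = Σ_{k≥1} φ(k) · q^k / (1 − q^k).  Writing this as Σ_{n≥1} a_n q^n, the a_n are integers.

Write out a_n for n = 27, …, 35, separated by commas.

n=27: 27·1 9·3 3·9 1·27  φ→[18+6+2+1]=27
d|28:{28,14,7,4,2,1}  Σφ=12+6+6+2+1+1=28
d|29:{29,1}  Σφ=28+1=29
n=30: 30·1 15·2 10·3 6·5 5·6 3·10 2·15 1·30  φ→[8+8+4+2+4+2+1+1]=30
d|31:{1,31}  Σφ=1+30=31
q^32  k|32↦φ(k): 32:16 16:8 8:4 4:2 2:1 1:1  a_32=32
q^33  k|33↦φ(k): 1:1 3:2 11:10 33:20  a_33=33
d|34:{1,2,17,34}  Σφ=1+1+16+16=34
n=35: 35·1 7·5 5·7 1·35  φ→[24+6+4+1]=35

27, 28, 29, 30, 31, 32, 33, 34, 35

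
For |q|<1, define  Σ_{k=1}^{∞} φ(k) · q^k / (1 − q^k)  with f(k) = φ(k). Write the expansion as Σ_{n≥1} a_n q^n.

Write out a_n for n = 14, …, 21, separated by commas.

q^14  k|14↦φ(k): 14:6 7:6 2:1 1:1  a_14=14
d|15:{15,5,3,1}  Σφ=8+4+2+1=15
[q^16] φ(16)=8,φ(8)=4,φ(4)=2,φ(2)=1,φ(1)=1 ⇒ 16
n=17: 1·17 17·1  φ→[1+16]=17
[q^18] φ(18)=6,φ(9)=6,φ(6)=2,φ(3)=2,φ(2)=1,φ(1)=1 ⇒ 18
n=19: 19·1 1·19  φ→[18+1]=19
q^20  k|20↦φ(k): 20:8 10:4 5:4 4:2 2:1 1:1  a_20=20
n=21: 1·21 3·7 7·3 21·1  φ→[1+2+6+12]=21

14, 15, 16, 17, 18, 19, 20, 21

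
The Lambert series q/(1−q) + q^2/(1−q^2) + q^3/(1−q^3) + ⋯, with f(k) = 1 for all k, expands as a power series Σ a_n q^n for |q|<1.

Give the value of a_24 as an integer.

[q^24] f(24)=1,f(12)=1,f(8)=1,f(6)=1,f(4)=1,f(3)=1,f(2)=1,f(1)=1 ⇒ 8

a_24 = 8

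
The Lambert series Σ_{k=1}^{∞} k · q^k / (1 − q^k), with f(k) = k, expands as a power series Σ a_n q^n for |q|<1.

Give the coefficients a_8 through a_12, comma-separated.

[q^8] f(8)=8,f(4)=4,f(2)=2,f(1)=1 ⇒ 15
d|9:{1,3,9}  Σf=1+3+9=13
[q^10] f(10)=10,f(5)=5,f(2)=2,f(1)=1 ⇒ 18
[q^11] f(1)=1,f(11)=11 ⇒ 12
q^12  k|12↦f(k): 12:12 6:6 4:4 3:3 2:2 1:1  a_12=28

15, 13, 18, 12, 28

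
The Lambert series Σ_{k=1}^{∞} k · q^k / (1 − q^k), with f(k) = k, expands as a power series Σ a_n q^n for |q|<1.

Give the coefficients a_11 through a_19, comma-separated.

12, 28, 14, 24, 24, 31, 18, 39, 20

n=11: 11·1 1·11  f→[11+1]=12
n=12: 1·12 2·6 3·4 4·3 6·2 12·1  f→[1+2+3+4+6+12]=28
[q^13] f(1)=1,f(13)=13 ⇒ 14
n=14: 1·14 2·7 7·2 14·1  f→[1+2+7+14]=24
[q^15] f(1)=1,f(3)=3,f(5)=5,f(15)=15 ⇒ 24
[q^16] f(16)=16,f(8)=8,f(4)=4,f(2)=2,f(1)=1 ⇒ 31
q^17  k|17↦f(k): 1:1 17:17  a_17=18
q^18  k|18↦f(k): 1:1 2:2 3:3 6:6 9:9 18:18  a_18=39
q^19  k|19↦f(k): 1:1 19:19  a_19=20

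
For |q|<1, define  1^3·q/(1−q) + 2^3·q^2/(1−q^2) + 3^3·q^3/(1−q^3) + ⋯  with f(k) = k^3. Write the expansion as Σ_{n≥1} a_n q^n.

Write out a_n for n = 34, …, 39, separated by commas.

[q^34] f(34)=39304,f(17)=4913,f(2)=8,f(1)=1 ⇒ 44226
d|35:{35,7,5,1}  Σf=42875+343+125+1=43344
n=36: 1·36 2·18 3·12 4·9 6·6 9·4 12·3 18·2 36·1  f→[1+8+27+64+216+729+1728+5832+46656]=55261
d|37:{1,37}  Σf=1+50653=50654
[q^38] f(38)=54872,f(19)=6859,f(2)=8,f(1)=1 ⇒ 61740
n=39: 1·39 3·13 13·3 39·1  f→[1+27+2197+59319]=61544

44226, 43344, 55261, 50654, 61740, 61544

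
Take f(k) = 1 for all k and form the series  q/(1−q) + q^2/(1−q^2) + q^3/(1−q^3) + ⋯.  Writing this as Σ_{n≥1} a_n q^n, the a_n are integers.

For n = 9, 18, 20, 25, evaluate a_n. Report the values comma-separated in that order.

n=9: 9·1 3·3 1·9  f→[1+1+1]=3
q^18  k|18↦f(k): 18:1 9:1 6:1 3:1 2:1 1:1  a_18=6
[q^20] f(1)=1,f(2)=1,f(4)=1,f(5)=1,f(10)=1,f(20)=1 ⇒ 6
q^25  k|25↦f(k): 25:1 5:1 1:1  a_25=3

3, 6, 6, 3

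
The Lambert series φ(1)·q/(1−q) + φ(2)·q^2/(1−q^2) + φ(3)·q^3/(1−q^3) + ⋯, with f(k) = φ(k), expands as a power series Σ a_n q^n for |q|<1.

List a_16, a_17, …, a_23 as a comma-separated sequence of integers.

d|16:{16,8,4,2,1}  Σφ=8+4+2+1+1=16
q^17  k|17↦φ(k): 1:1 17:16  a_17=17
q^18  k|18↦φ(k): 18:6 9:6 6:2 3:2 2:1 1:1  a_18=18
q^19  k|19↦φ(k): 19:18 1:1  a_19=19
d|20:{20,10,5,4,2,1}  Σφ=8+4+4+2+1+1=20
[q^21] φ(21)=12,φ(7)=6,φ(3)=2,φ(1)=1 ⇒ 21
d|22:{22,11,2,1}  Σφ=10+10+1+1=22
d|23:{23,1}  Σφ=22+1=23

16, 17, 18, 19, 20, 21, 22, 23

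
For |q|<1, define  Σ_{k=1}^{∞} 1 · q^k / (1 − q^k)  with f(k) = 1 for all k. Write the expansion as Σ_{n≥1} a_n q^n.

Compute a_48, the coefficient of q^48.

a_48 = 10

d|48:{48,24,16,12,8,6,4,3,2,1}  Σf=1+1+1+1+1+1+1+1+1+1=10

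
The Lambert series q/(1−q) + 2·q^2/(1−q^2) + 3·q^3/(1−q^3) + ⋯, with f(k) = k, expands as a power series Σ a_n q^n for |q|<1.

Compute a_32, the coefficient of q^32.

n=32: 32·1 16·2 8·4 4·8 2·16 1·32  f→[32+16+8+4+2+1]=63

a_32 = 63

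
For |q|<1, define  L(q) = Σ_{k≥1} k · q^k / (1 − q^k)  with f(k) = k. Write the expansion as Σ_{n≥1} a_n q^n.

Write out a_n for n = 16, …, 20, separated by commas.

n=16: 16·1 8·2 4·4 2·8 1·16  f→[16+8+4+2+1]=31
n=17: 17·1 1·17  f→[17+1]=18
[q^18] f(18)=18,f(9)=9,f(6)=6,f(3)=3,f(2)=2,f(1)=1 ⇒ 39
d|19:{1,19}  Σf=1+19=20
d|20:{20,10,5,4,2,1}  Σf=20+10+5+4+2+1=42

31, 18, 39, 20, 42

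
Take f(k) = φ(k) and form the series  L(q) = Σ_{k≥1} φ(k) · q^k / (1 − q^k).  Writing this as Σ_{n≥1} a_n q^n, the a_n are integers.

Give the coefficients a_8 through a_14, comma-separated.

[q^8] φ(8)=4,φ(4)=2,φ(2)=1,φ(1)=1 ⇒ 8
q^9  k|9↦φ(k): 1:1 3:2 9:6  a_9=9
d|10:{1,2,5,10}  Σφ=1+1+4+4=10
n=11: 1·11 11·1  φ→[1+10]=11
q^12  k|12↦φ(k): 1:1 2:1 3:2 4:2 6:2 12:4  a_12=12
q^13  k|13↦φ(k): 1:1 13:12  a_13=13
[q^14] φ(14)=6,φ(7)=6,φ(2)=1,φ(1)=1 ⇒ 14

8, 9, 10, 11, 12, 13, 14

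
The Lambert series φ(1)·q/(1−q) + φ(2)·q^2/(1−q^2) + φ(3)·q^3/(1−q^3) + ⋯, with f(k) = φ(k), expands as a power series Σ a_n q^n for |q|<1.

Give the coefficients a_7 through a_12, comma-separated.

[q^7] φ(1)=1,φ(7)=6 ⇒ 7
d|8:{1,2,4,8}  Σφ=1+1+2+4=8
q^9  k|9↦φ(k): 1:1 3:2 9:6  a_9=9
d|10:{10,5,2,1}  Σφ=4+4+1+1=10
q^11  k|11↦φ(k): 1:1 11:10  a_11=11
d|12:{1,2,3,4,6,12}  Σφ=1+1+2+2+2+4=12

7, 8, 9, 10, 11, 12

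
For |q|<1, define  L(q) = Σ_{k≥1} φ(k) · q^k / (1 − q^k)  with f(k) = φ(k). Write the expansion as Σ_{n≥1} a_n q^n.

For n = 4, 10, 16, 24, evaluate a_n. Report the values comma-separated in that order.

[q^4] φ(4)=2,φ(2)=1,φ(1)=1 ⇒ 4
q^10  k|10↦φ(k): 10:4 5:4 2:1 1:1  a_10=10
[q^16] φ(1)=1,φ(2)=1,φ(4)=2,φ(8)=4,φ(16)=8 ⇒ 16
n=24: 24·1 12·2 8·3 6·4 4·6 3·8 2·12 1·24  φ→[8+4+4+2+2+2+1+1]=24

4, 10, 16, 24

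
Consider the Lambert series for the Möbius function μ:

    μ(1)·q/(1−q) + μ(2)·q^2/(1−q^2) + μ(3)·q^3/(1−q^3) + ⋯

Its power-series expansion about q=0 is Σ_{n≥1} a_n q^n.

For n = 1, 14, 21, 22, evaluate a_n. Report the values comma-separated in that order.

1, 0, 0, 0

d|1:{1}  Σμ=1=1
d|14:{14,7,2,1}  Σμ=1+(-1)+(-1)+1=0
[q^21] μ(21)=1,μ(7)=-1,μ(3)=-1,μ(1)=1 ⇒ 0
n=22: 1·22 2·11 11·2 22·1  μ→[1+(-1)+(-1)+1]=0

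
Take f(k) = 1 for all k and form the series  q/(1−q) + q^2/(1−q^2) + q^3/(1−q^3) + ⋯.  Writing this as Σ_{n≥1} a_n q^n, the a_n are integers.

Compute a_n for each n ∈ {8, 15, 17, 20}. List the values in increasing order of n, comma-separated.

4, 4, 2, 6

q^8  k|8↦f(k): 1:1 2:1 4:1 8:1  a_8=4
[q^15] f(1)=1,f(3)=1,f(5)=1,f(15)=1 ⇒ 4
d|17:{17,1}  Σf=1+1=2
n=20: 20·1 10·2 5·4 4·5 2·10 1·20  f→[1+1+1+1+1+1]=6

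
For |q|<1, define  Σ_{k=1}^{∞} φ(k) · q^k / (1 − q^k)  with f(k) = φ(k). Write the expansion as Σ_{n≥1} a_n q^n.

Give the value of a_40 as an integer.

n=40: 1·40 2·20 4·10 5·8 8·5 10·4 20·2 40·1  φ→[1+1+2+4+4+4+8+16]=40

a_40 = 40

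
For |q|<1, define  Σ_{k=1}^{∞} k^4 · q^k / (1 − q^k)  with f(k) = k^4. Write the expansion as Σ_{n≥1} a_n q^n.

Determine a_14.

a_14 = 40834

q^14  k|14↦f(k): 14:38416 7:2401 2:16 1:1  a_14=40834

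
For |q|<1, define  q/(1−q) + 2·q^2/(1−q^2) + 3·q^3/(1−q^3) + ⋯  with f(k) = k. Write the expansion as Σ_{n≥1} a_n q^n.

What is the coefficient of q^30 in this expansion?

n=30: 30·1 15·2 10·3 6·5 5·6 3·10 2·15 1·30  f→[30+15+10+6+5+3+2+1]=72

a_30 = 72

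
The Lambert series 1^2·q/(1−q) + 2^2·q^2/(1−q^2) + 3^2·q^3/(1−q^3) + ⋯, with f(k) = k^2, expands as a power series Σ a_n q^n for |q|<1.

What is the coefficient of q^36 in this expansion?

a_36 = 1911

d|36:{36,18,12,9,6,4,3,2,1}  Σf=1296+324+144+81+36+16+9+4+1=1911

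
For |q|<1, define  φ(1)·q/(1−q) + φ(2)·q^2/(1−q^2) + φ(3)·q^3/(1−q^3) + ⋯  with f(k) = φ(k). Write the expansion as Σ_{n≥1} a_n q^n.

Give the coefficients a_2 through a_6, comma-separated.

[q^2] φ(1)=1,φ(2)=1 ⇒ 2
n=3: 1·3 3·1  φ→[1+2]=3
n=4: 4·1 2·2 1·4  φ→[2+1+1]=4
q^5  k|5↦φ(k): 5:4 1:1  a_5=5
q^6  k|6↦φ(k): 6:2 3:2 2:1 1:1  a_6=6

2, 3, 4, 5, 6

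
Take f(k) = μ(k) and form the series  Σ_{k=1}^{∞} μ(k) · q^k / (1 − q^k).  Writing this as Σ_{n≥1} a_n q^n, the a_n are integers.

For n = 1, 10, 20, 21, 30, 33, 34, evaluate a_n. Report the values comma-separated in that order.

1, 0, 0, 0, 0, 0, 0

[q^1] μ(1)=1 ⇒ 1
q^10  k|10↦μ(k): 1:1 2:-1 5:-1 10:1  a_10=0
d|20:{1,2,4,5,10,20}  Σμ=1+(-1)+0+(-1)+1+0=0
q^21  k|21↦μ(k): 21:1 7:-1 3:-1 1:1  a_21=0
n=30: 1·30 2·15 3·10 5·6 6·5 10·3 15·2 30·1  μ→[1+(-1)+(-1)+(-1)+1+1+1+(-1)]=0
q^33  k|33↦μ(k): 1:1 3:-1 11:-1 33:1  a_33=0
[q^34] μ(34)=1,μ(17)=-1,μ(2)=-1,μ(1)=1 ⇒ 0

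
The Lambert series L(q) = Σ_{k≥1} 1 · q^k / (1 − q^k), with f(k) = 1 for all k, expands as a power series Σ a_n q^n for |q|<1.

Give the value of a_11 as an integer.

d|11:{1,11}  Σf=1+1=2

a_11 = 2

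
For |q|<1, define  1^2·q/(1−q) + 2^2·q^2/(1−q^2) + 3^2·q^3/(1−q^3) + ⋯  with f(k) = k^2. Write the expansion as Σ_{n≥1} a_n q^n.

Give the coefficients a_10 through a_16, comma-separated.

q^10  k|10↦f(k): 1:1 2:4 5:25 10:100  a_10=130
[q^11] f(11)=121,f(1)=1 ⇒ 122
n=12: 12·1 6·2 4·3 3·4 2·6 1·12  f→[144+36+16+9+4+1]=210
n=13: 13·1 1·13  f→[169+1]=170
q^14  k|14↦f(k): 14:196 7:49 2:4 1:1  a_14=250
q^15  k|15↦f(k): 1:1 3:9 5:25 15:225  a_15=260
[q^16] f(1)=1,f(2)=4,f(4)=16,f(8)=64,f(16)=256 ⇒ 341

130, 122, 210, 170, 250, 260, 341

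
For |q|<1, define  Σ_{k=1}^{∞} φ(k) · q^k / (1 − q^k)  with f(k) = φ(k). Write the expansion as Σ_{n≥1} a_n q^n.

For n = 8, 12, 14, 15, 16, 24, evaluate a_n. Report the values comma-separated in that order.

d|8:{8,4,2,1}  Σφ=4+2+1+1=8
q^12  k|12↦φ(k): 12:4 6:2 4:2 3:2 2:1 1:1  a_12=12
q^14  k|14↦φ(k): 14:6 7:6 2:1 1:1  a_14=14
d|15:{15,5,3,1}  Σφ=8+4+2+1=15
[q^16] φ(1)=1,φ(2)=1,φ(4)=2,φ(8)=4,φ(16)=8 ⇒ 16
n=24: 24·1 12·2 8·3 6·4 4·6 3·8 2·12 1·24  φ→[8+4+4+2+2+2+1+1]=24

8, 12, 14, 15, 16, 24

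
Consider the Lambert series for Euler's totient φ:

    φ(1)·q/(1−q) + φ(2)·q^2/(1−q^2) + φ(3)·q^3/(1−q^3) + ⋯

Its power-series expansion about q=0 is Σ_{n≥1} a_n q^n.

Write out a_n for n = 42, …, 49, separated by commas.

[q^42] φ(1)=1,φ(2)=1,φ(3)=2,φ(6)=2,φ(7)=6,φ(14)=6,φ(21)=12,φ(42)=12 ⇒ 42
[q^43] φ(1)=1,φ(43)=42 ⇒ 43
d|44:{1,2,4,11,22,44}  Σφ=1+1+2+10+10+20=44
[q^45] φ(45)=24,φ(15)=8,φ(9)=6,φ(5)=4,φ(3)=2,φ(1)=1 ⇒ 45
q^46  k|46↦φ(k): 46:22 23:22 2:1 1:1  a_46=46
d|47:{47,1}  Σφ=46+1=47
[q^48] φ(48)=16,φ(24)=8,φ(16)=8,φ(12)=4,φ(8)=4,φ(6)=2,φ(4)=2,φ(3)=2,φ(2)=1,φ(1)=1 ⇒ 48
d|49:{49,7,1}  Σφ=42+6+1=49

42, 43, 44, 45, 46, 47, 48, 49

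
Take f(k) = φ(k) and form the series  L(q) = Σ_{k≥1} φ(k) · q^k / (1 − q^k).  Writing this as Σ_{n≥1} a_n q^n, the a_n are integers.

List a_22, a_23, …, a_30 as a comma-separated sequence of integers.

d|22:{22,11,2,1}  Σφ=10+10+1+1=22
n=23: 23·1 1·23  φ→[22+1]=23
n=24: 24·1 12·2 8·3 6·4 4·6 3·8 2·12 1·24  φ→[8+4+4+2+2+2+1+1]=24
q^25  k|25↦φ(k): 1:1 5:4 25:20  a_25=25
d|26:{26,13,2,1}  Σφ=12+12+1+1=26
n=27: 27·1 9·3 3·9 1·27  φ→[18+6+2+1]=27
q^28  k|28↦φ(k): 28:12 14:6 7:6 4:2 2:1 1:1  a_28=28
[q^29] φ(1)=1,φ(29)=28 ⇒ 29
d|30:{1,2,3,5,6,10,15,30}  Σφ=1+1+2+4+2+4+8+8=30

22, 23, 24, 25, 26, 27, 28, 29, 30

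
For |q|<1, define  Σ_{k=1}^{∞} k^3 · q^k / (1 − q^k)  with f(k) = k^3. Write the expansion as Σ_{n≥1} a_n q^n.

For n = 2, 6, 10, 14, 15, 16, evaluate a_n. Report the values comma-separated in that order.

[q^2] f(1)=1,f(2)=8 ⇒ 9
d|6:{6,3,2,1}  Σf=216+27+8+1=252
[q^10] f(10)=1000,f(5)=125,f(2)=8,f(1)=1 ⇒ 1134
d|14:{14,7,2,1}  Σf=2744+343+8+1=3096
q^15  k|15↦f(k): 15:3375 5:125 3:27 1:1  a_15=3528
[q^16] f(16)=4096,f(8)=512,f(4)=64,f(2)=8,f(1)=1 ⇒ 4681

9, 252, 1134, 3096, 3528, 4681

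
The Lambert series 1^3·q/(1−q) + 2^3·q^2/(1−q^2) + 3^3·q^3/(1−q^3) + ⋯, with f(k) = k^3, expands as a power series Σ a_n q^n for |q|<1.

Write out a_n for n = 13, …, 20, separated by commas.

2198, 3096, 3528, 4681, 4914, 6813, 6860, 9198

[q^13] f(1)=1,f(13)=2197 ⇒ 2198
[q^14] f(14)=2744,f(7)=343,f(2)=8,f(1)=1 ⇒ 3096
q^15  k|15↦f(k): 15:3375 5:125 3:27 1:1  a_15=3528
n=16: 16·1 8·2 4·4 2·8 1·16  f→[4096+512+64+8+1]=4681
n=17: 17·1 1·17  f→[4913+1]=4914
q^18  k|18↦f(k): 1:1 2:8 3:27 6:216 9:729 18:5832  a_18=6813
n=19: 1·19 19·1  f→[1+6859]=6860
q^20  k|20↦f(k): 1:1 2:8 4:64 5:125 10:1000 20:8000  a_20=9198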